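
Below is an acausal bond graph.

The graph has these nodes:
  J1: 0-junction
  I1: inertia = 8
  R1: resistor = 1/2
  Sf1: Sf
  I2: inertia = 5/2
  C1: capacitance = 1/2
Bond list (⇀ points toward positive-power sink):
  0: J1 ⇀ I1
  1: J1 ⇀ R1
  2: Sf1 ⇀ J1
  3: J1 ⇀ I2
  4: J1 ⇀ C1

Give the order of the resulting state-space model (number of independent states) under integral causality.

3  (C1, I1, I2 all integral)

bond 2 →Sf1  (Sf1: flow source, stroke at near end)
bond 0 →I1  (I1 outputs flow p/I1)
bond 3 →I2  (I2: I, integral causality)
bond 4 →J1  (C1 integral (e out))
bond 1 →R1  (J1 effort already set via bond 4)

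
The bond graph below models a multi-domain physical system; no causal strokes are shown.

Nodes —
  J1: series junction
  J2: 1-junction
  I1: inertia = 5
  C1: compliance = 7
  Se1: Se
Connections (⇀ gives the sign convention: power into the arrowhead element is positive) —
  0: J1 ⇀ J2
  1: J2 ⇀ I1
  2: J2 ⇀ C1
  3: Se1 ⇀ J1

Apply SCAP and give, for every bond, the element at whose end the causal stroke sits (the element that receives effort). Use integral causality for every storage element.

β3 stroke→J1  (Se1 fixes effort; stroke away)
β0 stroke→J2  (J1: last free bond brings flow in)
β1 stroke→I1  (I1 outputs flow p/I1)
β2 stroke→J2  (J2: bond 1 brought flow, rest push out)

b0 stroke at J2
b1 stroke at I1
b2 stroke at J2
b3 stroke at J1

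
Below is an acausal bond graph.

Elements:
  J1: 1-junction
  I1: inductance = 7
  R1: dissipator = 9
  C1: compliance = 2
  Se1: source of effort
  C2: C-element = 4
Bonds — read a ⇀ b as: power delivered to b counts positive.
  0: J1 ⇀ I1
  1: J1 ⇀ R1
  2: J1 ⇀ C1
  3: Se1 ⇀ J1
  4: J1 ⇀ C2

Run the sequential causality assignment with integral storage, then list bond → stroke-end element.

bond 3 →J1  (Se1 fixes effort; stroke away)
bond 0 →I1  (I1 integral (f out))
bond 1 →J1  (common-f at J1 fixed by 0)
bond 2 →J1  (1-jn J1 has f-setter on 0)
bond 4 →J1  (J1 flow already set via bond 0)

#0 →I1
#1 →J1
#2 →J1
#3 →J1
#4 →J1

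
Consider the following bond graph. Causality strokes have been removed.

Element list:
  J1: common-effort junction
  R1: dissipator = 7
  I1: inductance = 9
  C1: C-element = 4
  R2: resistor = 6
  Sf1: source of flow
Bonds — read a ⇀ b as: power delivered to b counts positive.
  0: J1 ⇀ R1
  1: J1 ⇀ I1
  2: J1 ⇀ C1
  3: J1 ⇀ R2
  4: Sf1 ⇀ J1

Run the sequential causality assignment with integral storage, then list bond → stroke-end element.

#4 |Sf1  (source Sf1 imposes f)
#1 |I1  (I1 integral (f out))
#2 |J1  (C1: C, integral causality)
#0 |R1  (common-e at J1 fixed by 2)
#3 |R2  (J1 effort already set via bond 2)

b0 stroke→R1
b1 stroke→I1
b2 stroke→J1
b3 stroke→R2
b4 stroke→Sf1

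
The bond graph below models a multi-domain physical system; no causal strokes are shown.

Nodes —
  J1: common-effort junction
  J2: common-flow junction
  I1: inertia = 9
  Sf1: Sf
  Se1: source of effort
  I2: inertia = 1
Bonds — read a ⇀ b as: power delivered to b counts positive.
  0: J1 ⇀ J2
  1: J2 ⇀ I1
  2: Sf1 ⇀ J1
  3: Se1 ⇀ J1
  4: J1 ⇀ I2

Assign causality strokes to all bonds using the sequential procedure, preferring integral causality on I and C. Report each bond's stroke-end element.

β0 |J2
β1 |I1
β2 |Sf1
β3 |J1
β4 |I2

#2 stroke at Sf1  (source Sf1 imposes f)
#3 stroke at J1  (Se1: effort source, stroke at far end)
#0 stroke at J2  (J1: bond 3 brought effort, rest push out)
#4 stroke at I2  (J1 effort already set via bond 3)
#1 stroke at I1  (closing 1-jn rule on J2)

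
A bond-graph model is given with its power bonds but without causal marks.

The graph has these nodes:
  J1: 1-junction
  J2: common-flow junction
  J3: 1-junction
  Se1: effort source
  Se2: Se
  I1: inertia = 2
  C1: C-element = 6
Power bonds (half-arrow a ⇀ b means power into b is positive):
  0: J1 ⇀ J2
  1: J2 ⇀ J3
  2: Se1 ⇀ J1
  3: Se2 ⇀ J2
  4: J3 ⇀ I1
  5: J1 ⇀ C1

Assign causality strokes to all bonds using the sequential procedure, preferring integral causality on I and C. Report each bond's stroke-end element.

β2 stroke at J1  (source Se1 imposes e)
β3 stroke at J2  (Se2 (Se) sets effort on bond)
β4 stroke at I1  (I1: I, integral causality)
β1 stroke at J3  (J3: bond 4 brought flow, rest push out)
β0 stroke at J2  (J2: bond 1 brought flow, rest push out)
β5 stroke at J1  (J1 flow already set via bond 0)

#0 |J2
#1 |J3
#2 |J1
#3 |J2
#4 |I1
#5 |J1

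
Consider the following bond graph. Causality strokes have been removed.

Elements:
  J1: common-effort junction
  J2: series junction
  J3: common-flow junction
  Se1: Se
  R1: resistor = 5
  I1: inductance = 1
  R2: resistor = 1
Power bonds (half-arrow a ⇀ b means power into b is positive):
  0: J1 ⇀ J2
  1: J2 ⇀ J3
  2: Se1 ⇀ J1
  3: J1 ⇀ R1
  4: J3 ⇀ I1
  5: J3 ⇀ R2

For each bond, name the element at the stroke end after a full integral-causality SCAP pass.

bond 0 stroke→J2
bond 1 stroke→J3
bond 2 stroke→J1
bond 3 stroke→R1
bond 4 stroke→I1
bond 5 stroke→J3

β2 stroke at J1  (Se1 (Se) sets effort on bond)
β0 stroke at J2  (J1: bond 2 brought effort, rest push out)
β3 stroke at R1  (J1: bond 2 brought effort, rest push out)
β1 stroke at J3  (J2 needs exactly one f-in)
β4 stroke at I1  (I1 integral (f out))
β5 stroke at J3  (J3 flow already set via bond 4)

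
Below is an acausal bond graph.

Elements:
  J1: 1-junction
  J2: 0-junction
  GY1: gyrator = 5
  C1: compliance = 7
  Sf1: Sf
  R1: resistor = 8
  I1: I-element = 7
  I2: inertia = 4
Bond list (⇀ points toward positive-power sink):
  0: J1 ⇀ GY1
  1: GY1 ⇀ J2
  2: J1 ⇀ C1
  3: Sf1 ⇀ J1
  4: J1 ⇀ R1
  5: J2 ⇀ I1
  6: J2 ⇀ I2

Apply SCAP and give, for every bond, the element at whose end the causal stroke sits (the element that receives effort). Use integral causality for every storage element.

#3 stroke→Sf1  (Sf1: flow source, stroke at near end)
#0 stroke→J1  (J1 flow already set via bond 3)
#2 stroke→J1  (1-jn J1 has f-setter on 3)
#4 stroke→J1  (J1: bond 3 brought flow, rest push out)
#1 stroke→J2  (GY1 both-in/both-out from 0)
#5 stroke→I1  (0-jn J2 has e-setter on 1)
#6 stroke→I2  (common-e at J2 fixed by 1)

bond 0 →J1
bond 1 →J2
bond 2 →J1
bond 3 →Sf1
bond 4 →J1
bond 5 →I1
bond 6 →I2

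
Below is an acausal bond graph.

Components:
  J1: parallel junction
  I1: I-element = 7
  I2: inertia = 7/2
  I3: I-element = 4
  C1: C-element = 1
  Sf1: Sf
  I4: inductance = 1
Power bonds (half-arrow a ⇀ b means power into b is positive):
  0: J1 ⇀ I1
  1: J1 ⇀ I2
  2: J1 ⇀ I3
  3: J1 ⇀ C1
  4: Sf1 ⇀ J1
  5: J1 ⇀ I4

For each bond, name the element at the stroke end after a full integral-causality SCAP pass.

bond 0 stroke at I1
bond 1 stroke at I2
bond 2 stroke at I3
bond 3 stroke at J1
bond 4 stroke at Sf1
bond 5 stroke at I4

b4 →Sf1  (Sf1 fixes flow; stroke at Sf1)
b0 →I1  (I1: I, integral causality)
b1 →I2  (I2 outputs flow p/I2)
b2 →I3  (prefer integral on I3)
b3 →J1  (C1 outputs effort q/C1)
b5 →I4  (J1: bond 3 brought effort, rest push out)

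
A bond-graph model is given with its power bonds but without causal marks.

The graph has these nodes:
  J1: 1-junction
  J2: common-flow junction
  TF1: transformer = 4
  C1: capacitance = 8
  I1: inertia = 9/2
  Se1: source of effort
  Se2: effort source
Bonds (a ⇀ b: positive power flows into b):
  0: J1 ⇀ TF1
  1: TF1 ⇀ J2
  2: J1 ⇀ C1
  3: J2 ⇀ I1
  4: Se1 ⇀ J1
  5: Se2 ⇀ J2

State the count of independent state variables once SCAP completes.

b4 stroke→J1  (source Se1 imposes e)
b5 stroke→J2  (Se2 fixes effort; stroke away)
b2 stroke→J1  (C1 integral (e out))
b0 stroke→TF1  (J1: last free bond brings flow in)
b1 stroke→J2  (through TF1, causality passes straight; one stroke at TF1)
b3 stroke→I1  (J2: last free bond brings flow in)

2  (C1, I1 all integral)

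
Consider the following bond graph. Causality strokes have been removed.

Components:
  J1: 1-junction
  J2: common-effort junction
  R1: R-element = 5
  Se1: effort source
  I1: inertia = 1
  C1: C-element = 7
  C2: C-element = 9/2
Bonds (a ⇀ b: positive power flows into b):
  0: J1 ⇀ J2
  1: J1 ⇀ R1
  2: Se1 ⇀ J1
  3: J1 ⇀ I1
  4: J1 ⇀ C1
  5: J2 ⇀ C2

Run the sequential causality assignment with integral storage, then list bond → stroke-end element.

#0 stroke at J1
#1 stroke at J1
#2 stroke at J1
#3 stroke at I1
#4 stroke at J1
#5 stroke at J2

bond 2 →J1  (Se1 fixes effort; stroke away)
bond 3 →I1  (I1 outputs flow p/I1)
bond 0 →J1  (1-jn J1 has f-setter on 3)
bond 1 →J1  (1-jn J1 has f-setter on 3)
bond 4 →J1  (J1: bond 3 brought flow, rest push out)
bond 5 →J2  (only one effort-in slot at J2)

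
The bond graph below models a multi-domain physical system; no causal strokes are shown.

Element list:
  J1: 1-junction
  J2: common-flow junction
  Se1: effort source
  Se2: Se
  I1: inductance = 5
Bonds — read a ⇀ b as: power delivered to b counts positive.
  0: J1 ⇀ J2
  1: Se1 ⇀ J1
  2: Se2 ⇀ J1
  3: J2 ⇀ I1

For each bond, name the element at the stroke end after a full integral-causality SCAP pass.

β0 |J2
β1 |J1
β2 |J1
β3 |I1

β1 stroke at J1  (Se1 fixes effort; stroke away)
β2 stroke at J1  (source Se2 imposes e)
β0 stroke at J2  (J1 needs exactly one f-in)
β3 stroke at I1  (only one flow-in slot at J2)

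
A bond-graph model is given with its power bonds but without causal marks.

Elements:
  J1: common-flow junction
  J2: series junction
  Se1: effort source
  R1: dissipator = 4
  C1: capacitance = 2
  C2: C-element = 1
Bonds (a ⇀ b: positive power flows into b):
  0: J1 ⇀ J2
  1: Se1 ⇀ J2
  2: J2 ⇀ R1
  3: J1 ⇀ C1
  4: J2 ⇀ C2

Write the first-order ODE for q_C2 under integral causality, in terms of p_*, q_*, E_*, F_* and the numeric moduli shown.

dq_C2/dt = E_Se1/4 - q_C1/8 - q_C2/4

bond 1 |J2  (Se1 (Se) sets effort on bond)
bond 3 |J1  (C1 outputs effort q/C1)
bond 0 |J2  (J1 needs exactly one f-in)
bond 4 |J2  (C2: C, integral causality)
bond 2 |R1  (only one flow-in slot at J2)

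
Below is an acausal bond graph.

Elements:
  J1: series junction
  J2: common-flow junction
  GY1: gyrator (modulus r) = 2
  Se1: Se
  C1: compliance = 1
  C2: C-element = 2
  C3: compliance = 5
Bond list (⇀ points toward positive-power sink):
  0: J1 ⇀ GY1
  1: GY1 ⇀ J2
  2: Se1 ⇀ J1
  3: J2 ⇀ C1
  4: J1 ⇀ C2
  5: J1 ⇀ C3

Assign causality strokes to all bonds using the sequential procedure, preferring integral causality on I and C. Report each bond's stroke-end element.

β0 |GY1
β1 |GY1
β2 |J1
β3 |J2
β4 |J1
β5 |J1

bond 2 →J1  (Se1 (Se) sets effort on bond)
bond 3 →J2  (C1 integral (e out))
bond 1 →GY1  (J2: last free bond brings flow in)
bond 0 →GY1  (GY1 both-in/both-out from 1)
bond 4 →J1  (1-jn J1 has f-setter on 0)
bond 5 →J1  (common-f at J1 fixed by 0)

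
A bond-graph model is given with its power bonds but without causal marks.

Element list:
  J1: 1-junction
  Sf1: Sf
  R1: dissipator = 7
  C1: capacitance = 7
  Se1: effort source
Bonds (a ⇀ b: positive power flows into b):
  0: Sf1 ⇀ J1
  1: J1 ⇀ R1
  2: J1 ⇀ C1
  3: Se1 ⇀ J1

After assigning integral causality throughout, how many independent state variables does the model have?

1  (C1 all integral)

b0 stroke→Sf1  (Sf1: flow source, stroke at near end)
b3 stroke→J1  (Se1 (Se) sets effort on bond)
b1 stroke→J1  (common-f at J1 fixed by 0)
b2 stroke→J1  (J1: bond 0 brought flow, rest push out)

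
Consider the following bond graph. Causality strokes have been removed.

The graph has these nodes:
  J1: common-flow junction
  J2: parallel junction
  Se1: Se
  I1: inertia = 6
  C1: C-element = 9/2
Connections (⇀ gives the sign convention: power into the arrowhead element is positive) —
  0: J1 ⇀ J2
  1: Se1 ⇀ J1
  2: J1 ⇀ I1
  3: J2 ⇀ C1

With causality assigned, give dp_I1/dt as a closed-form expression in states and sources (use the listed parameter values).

dp_I1/dt = E_Se1 - 2*q_C1/9

β1 stroke→J1  (Se1 (Se) sets effort on bond)
β2 stroke→I1  (I1 integral (f out))
β0 stroke→J1  (common-f at J1 fixed by 2)
β3 stroke→J2  (only one effort-in slot at J2)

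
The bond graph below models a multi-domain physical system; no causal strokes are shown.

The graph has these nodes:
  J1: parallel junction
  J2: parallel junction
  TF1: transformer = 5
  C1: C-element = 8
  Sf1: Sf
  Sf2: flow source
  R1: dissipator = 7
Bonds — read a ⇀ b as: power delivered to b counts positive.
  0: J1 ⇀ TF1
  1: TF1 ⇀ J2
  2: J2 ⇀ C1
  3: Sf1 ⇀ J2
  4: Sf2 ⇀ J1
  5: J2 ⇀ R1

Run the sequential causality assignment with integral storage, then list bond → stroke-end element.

bond 3 |Sf1  (source Sf1 imposes f)
bond 4 |Sf2  (Sf2 fixes flow; stroke at Sf2)
bond 0 |J1  (closing 0-jn rule on J1)
bond 1 |TF1  (TF TF1: opposite of bond 0)
bond 2 |J2  (C1 outputs effort q/C1)
bond 5 |R1  (J2 effort already set via bond 2)

β0 stroke at J1
β1 stroke at TF1
β2 stroke at J2
β3 stroke at Sf1
β4 stroke at Sf2
β5 stroke at R1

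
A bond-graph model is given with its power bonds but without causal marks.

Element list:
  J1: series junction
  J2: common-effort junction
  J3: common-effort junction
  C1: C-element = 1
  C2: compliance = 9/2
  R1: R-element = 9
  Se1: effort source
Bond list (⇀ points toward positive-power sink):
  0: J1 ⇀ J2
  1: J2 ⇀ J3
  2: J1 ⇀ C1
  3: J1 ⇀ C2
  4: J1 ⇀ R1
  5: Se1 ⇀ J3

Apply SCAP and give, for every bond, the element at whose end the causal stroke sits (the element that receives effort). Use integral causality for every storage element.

bond 0 →J1
bond 1 →J2
bond 2 →J1
bond 3 →J1
bond 4 →R1
bond 5 →J3

β5 stroke→J3  (Se1 (Se) sets effort on bond)
β1 stroke→J2  (J3 effort already set via bond 5)
β0 stroke→J1  (common-e at J2 fixed by 1)
β2 stroke→J1  (C1 outputs effort q/C1)
β3 stroke→J1  (C2 outputs effort q/C2)
β4 stroke→R1  (J1: last free bond brings flow in)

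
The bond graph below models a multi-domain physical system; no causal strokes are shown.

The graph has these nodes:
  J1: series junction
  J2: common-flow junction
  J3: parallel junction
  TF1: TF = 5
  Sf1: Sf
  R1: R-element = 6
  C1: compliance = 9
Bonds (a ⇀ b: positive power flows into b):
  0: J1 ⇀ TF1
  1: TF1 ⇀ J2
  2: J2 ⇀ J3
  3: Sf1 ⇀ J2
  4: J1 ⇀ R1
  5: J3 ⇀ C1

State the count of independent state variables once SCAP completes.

β3 |Sf1  (source Sf1 imposes f)
β1 |J2  (common-f at J2 fixed by 3)
β2 |J2  (1-jn J2 has f-setter on 3)
β5 |J3  (J3 needs exactly one e-in)
β0 |TF1  (TF1 one-in-one-out from 1)
β4 |J1  (J1 flow already set via bond 0)

1  (C1 all integral)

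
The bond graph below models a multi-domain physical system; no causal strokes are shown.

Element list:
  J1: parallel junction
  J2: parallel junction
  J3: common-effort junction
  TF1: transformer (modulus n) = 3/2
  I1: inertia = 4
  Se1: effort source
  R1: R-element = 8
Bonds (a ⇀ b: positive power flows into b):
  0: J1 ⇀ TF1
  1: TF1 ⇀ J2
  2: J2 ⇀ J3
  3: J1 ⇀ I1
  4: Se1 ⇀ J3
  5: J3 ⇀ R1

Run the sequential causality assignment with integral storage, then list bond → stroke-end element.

b4 stroke at J3  (source Se1 imposes e)
b2 stroke at J2  (common-e at J3 fixed by 4)
b5 stroke at R1  (J3: bond 4 brought effort, rest push out)
b1 stroke at TF1  (common-e at J2 fixed by 2)
b0 stroke at J1  (TF1: transformer flips bond 1)
b3 stroke at I1  (J1: bond 0 brought effort, rest push out)

b0 |J1
b1 |TF1
b2 |J2
b3 |I1
b4 |J3
b5 |R1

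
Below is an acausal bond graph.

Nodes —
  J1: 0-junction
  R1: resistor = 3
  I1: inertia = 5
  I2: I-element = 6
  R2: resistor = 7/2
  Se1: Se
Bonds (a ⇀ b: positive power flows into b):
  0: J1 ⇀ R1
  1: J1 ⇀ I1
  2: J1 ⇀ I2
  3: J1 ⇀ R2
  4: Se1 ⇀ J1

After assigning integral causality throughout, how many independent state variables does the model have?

β4 stroke→J1  (Se1 (Se) sets effort on bond)
β0 stroke→R1  (0-jn J1 has e-setter on 4)
β1 stroke→I1  (J1 effort already set via bond 4)
β2 stroke→I2  (0-jn J1 has e-setter on 4)
β3 stroke→R2  (J1: bond 4 brought effort, rest push out)

2  (I1, I2 all integral)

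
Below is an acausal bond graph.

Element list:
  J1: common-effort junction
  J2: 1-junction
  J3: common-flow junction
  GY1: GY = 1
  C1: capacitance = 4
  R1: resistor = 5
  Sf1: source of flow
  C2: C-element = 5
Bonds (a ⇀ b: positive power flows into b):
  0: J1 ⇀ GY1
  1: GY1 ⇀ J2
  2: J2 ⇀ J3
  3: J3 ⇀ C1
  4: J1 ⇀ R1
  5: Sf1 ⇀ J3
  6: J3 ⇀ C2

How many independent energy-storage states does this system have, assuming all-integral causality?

2  (C1, C2 all integral)

β5 |Sf1  (source Sf1 imposes f)
β2 |J3  (J3: bond 5 brought flow, rest push out)
β3 |J3  (1-jn J3 has f-setter on 5)
β6 |J3  (common-f at J3 fixed by 5)
β1 |J2  (J2 flow already set via bond 2)
β0 |J1  (GY1: gyrator matches bond 1)
β4 |R1  (J1: bond 0 brought effort, rest push out)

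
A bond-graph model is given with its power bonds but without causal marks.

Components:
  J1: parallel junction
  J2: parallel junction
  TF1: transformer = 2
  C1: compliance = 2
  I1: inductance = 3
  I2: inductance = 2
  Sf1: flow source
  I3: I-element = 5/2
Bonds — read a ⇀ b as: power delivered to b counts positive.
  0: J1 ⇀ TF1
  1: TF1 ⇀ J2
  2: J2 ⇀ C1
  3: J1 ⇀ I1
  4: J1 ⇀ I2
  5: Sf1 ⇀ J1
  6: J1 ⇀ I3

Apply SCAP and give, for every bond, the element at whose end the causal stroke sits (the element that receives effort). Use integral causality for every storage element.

β0 stroke→J1
β1 stroke→TF1
β2 stroke→J2
β3 stroke→I1
β4 stroke→I2
β5 stroke→Sf1
β6 stroke→I3

β5 |Sf1  (Sf1 fixes flow; stroke at Sf1)
β2 |J2  (prefer integral on C1)
β1 |TF1  (common-e at J2 fixed by 2)
β0 |J1  (TF1: transformer flips bond 1)
β3 |I1  (J1 effort already set via bond 0)
β4 |I2  (J1 effort already set via bond 0)
β6 |I3  (common-e at J1 fixed by 0)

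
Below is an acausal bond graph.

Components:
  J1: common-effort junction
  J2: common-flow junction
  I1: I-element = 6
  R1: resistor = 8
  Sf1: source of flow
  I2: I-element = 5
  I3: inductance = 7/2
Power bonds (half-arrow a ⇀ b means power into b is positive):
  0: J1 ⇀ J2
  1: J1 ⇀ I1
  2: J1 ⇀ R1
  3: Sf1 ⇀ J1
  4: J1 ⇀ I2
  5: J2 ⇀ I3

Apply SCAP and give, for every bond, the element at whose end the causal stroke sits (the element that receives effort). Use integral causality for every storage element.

bond 0 stroke→J2
bond 1 stroke→I1
bond 2 stroke→J1
bond 3 stroke→Sf1
bond 4 stroke→I2
bond 5 stroke→I3

β3 stroke→Sf1  (Sf1: flow source, stroke at near end)
β1 stroke→I1  (I1 outputs flow p/I1)
β4 stroke→I2  (I2 outputs flow p/I2)
β5 stroke→I3  (I3: I, integral causality)
β0 stroke→J2  (common-f at J2 fixed by 5)
β2 stroke→J1  (closing 0-jn rule on J1)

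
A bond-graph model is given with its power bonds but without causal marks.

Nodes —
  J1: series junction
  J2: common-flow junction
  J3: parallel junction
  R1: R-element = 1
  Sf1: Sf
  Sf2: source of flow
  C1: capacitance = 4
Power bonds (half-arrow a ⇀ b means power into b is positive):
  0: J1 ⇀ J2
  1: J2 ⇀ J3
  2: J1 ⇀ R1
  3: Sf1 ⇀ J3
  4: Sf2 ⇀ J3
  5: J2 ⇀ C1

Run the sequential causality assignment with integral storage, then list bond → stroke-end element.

bond 3 stroke at Sf1  (source Sf1 imposes f)
bond 4 stroke at Sf2  (Sf2 fixes flow; stroke at Sf2)
bond 1 stroke at J3  (closing 0-jn rule on J3)
bond 0 stroke at J2  (1-jn J2 has f-setter on 1)
bond 5 stroke at J2  (1-jn J2 has f-setter on 1)
bond 2 stroke at J1  (common-f at J1 fixed by 0)

b0 stroke→J2
b1 stroke→J3
b2 stroke→J1
b3 stroke→Sf1
b4 stroke→Sf2
b5 stroke→J2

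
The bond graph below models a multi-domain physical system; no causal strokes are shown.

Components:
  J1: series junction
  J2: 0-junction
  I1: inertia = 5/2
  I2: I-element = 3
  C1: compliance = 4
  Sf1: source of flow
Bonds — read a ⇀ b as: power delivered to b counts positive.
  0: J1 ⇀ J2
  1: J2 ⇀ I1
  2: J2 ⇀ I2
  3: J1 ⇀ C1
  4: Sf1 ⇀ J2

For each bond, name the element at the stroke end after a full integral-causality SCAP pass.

b4 |Sf1  (Sf1 fixes flow; stroke at Sf1)
b1 |I1  (I1 integral (f out))
b2 |I2  (I2 integral (f out))
b0 |J2  (only one effort-in slot at J2)
b3 |J1  (J1 flow already set via bond 0)

b0 →J2
b1 →I1
b2 →I2
b3 →J1
b4 →Sf1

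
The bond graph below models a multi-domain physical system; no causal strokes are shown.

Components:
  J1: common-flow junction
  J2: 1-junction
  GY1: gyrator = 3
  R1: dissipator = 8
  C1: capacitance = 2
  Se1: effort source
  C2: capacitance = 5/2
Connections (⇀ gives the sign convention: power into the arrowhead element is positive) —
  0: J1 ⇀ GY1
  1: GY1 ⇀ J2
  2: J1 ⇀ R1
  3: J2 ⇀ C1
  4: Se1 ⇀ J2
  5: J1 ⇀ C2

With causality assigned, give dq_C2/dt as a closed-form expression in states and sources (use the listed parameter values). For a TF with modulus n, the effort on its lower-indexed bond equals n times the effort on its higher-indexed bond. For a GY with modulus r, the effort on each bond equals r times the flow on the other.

b4 →J2  (Se1: effort source, stroke at far end)
b3 →J2  (C1 integral (e out))
b1 →GY1  (J2 needs exactly one f-in)
b0 →GY1  (GY GY1: same side as bond 1)
b2 →J1  (1-jn J1 has f-setter on 0)
b5 →J1  (J1: bond 0 brought flow, rest push out)

dq_C2/dt = -E_Se1/3 + q_C1/6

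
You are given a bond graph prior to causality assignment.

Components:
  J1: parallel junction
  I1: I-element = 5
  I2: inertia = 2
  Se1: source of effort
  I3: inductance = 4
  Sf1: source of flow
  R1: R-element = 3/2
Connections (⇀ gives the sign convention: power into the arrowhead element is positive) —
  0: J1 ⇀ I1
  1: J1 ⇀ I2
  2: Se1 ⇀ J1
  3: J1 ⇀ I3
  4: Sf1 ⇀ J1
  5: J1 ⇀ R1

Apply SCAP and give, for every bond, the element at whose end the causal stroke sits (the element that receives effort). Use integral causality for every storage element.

bond 2 |J1  (Se1 fixes effort; stroke away)
bond 4 |Sf1  (Sf1 (Sf) sets flow on bond)
bond 0 |I1  (0-jn J1 has e-setter on 2)
bond 1 |I2  (J1 effort already set via bond 2)
bond 3 |I3  (common-e at J1 fixed by 2)
bond 5 |R1  (J1: bond 2 brought effort, rest push out)

β0 stroke at I1
β1 stroke at I2
β2 stroke at J1
β3 stroke at I3
β4 stroke at Sf1
β5 stroke at R1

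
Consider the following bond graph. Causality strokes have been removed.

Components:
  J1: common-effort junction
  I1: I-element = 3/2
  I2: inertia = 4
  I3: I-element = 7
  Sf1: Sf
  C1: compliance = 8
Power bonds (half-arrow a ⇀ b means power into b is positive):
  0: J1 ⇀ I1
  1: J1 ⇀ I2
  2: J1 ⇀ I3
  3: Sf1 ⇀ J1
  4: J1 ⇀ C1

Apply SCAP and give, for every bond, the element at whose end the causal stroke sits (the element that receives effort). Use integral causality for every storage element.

#0 |I1
#1 |I2
#2 |I3
#3 |Sf1
#4 |J1

β3 stroke→Sf1  (Sf1 fixes flow; stroke at Sf1)
β0 stroke→I1  (I1 integral (f out))
β1 stroke→I2  (I2 outputs flow p/I2)
β2 stroke→I3  (I3 integral (f out))
β4 stroke→J1  (J1 needs exactly one e-in)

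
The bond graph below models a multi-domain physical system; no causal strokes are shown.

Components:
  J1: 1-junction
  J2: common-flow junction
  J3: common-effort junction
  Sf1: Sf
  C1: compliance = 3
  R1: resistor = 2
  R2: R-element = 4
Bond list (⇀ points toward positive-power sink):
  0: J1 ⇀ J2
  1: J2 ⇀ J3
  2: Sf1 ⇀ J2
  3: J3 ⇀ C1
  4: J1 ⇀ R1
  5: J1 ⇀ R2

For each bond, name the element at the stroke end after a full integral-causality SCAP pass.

#0 |J2
#1 |J2
#2 |Sf1
#3 |J3
#4 |J1
#5 |J1

β2 stroke at Sf1  (Sf1: flow source, stroke at near end)
β0 stroke at J2  (1-jn J2 has f-setter on 2)
β1 stroke at J2  (J2 flow already set via bond 2)
β3 stroke at J3  (J3 needs exactly one e-in)
β4 stroke at J1  (common-f at J1 fixed by 0)
β5 stroke at J1  (J1: bond 0 brought flow, rest push out)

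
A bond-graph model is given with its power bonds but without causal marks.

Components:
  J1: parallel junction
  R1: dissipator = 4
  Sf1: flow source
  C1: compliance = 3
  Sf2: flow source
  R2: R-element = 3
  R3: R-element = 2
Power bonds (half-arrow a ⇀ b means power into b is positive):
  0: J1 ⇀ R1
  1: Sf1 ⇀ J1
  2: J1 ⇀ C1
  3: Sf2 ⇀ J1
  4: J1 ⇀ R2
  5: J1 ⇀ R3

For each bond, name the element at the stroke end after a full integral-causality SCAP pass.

β1 |Sf1  (source Sf1 imposes f)
β3 |Sf2  (Sf2 fixes flow; stroke at Sf2)
β2 |J1  (C1 outputs effort q/C1)
β0 |R1  (0-jn J1 has e-setter on 2)
β4 |R2  (0-jn J1 has e-setter on 2)
β5 |R3  (0-jn J1 has e-setter on 2)

β0 →R1
β1 →Sf1
β2 →J1
β3 →Sf2
β4 →R2
β5 →R3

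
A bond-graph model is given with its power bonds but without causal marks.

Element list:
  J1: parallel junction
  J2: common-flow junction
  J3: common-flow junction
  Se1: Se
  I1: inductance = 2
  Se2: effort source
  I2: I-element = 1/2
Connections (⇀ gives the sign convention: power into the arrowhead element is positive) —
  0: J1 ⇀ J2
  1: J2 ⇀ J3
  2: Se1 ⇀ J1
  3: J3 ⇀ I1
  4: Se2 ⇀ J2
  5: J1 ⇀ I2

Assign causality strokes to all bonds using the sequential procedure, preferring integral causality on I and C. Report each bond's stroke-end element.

b0 →J2
b1 →J3
b2 →J1
b3 →I1
b4 →J2
b5 →I2

b2 →J1  (Se1: effort source, stroke at far end)
b4 →J2  (Se2 fixes effort; stroke away)
b0 →J2  (J1: bond 2 brought effort, rest push out)
b5 →I2  (J1 effort already set via bond 2)
b1 →J3  (J2: last free bond brings flow in)
b3 →I1  (closing 1-jn rule on J3)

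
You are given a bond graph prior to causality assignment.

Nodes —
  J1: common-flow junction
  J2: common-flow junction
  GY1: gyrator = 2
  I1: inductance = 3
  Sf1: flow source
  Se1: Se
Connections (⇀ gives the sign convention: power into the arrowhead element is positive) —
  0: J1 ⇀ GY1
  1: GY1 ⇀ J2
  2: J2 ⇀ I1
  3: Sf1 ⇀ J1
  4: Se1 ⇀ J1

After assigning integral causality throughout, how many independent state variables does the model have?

b3 stroke→Sf1  (source Sf1 imposes f)
b4 stroke→J1  (Se1 (Se) sets effort on bond)
b0 stroke→J1  (J1: bond 3 brought flow, rest push out)
b1 stroke→J2  (GY1: gyrator matches bond 0)
b2 stroke→I1  (J2 needs exactly one f-in)

1  (I1 all integral)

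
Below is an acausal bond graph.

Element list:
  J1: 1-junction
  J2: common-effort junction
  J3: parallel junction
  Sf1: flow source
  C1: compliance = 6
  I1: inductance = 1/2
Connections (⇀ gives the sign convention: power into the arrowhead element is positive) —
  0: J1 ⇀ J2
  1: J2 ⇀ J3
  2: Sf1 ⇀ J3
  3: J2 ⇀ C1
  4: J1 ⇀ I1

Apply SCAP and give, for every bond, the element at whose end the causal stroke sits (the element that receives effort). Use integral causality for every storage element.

β2 stroke at Sf1  (Sf1 fixes flow; stroke at Sf1)
β1 stroke at J3  (closing 0-jn rule on J3)
β3 stroke at J2  (C1: C, integral causality)
β0 stroke at J1  (J2 effort already set via bond 3)
β4 stroke at I1  (J1: last free bond brings flow in)

b0 →J1
b1 →J3
b2 →Sf1
b3 →J2
b4 →I1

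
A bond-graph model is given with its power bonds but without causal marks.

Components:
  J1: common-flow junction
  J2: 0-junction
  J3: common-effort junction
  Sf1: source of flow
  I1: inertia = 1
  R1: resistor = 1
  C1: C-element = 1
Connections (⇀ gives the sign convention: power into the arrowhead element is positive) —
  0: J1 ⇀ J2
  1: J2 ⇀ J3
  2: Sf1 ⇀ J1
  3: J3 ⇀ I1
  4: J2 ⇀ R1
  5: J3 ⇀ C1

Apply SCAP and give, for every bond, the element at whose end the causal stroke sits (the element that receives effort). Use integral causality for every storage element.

#2 |Sf1  (Sf1 (Sf) sets flow on bond)
#0 |J1  (J1 flow already set via bond 2)
#3 |I1  (I1 integral (f out))
#5 |J3  (prefer integral on C1)
#1 |J2  (J3 effort already set via bond 5)
#4 |R1  (J2 effort already set via bond 1)

β0 |J1
β1 |J2
β2 |Sf1
β3 |I1
β4 |R1
β5 |J3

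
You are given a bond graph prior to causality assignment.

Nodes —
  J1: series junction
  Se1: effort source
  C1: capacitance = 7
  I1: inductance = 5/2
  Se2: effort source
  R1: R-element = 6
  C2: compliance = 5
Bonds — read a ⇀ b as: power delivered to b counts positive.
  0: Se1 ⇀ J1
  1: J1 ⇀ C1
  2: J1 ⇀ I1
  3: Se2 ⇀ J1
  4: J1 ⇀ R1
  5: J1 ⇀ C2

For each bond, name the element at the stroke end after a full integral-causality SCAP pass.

bond 0 |J1
bond 1 |J1
bond 2 |I1
bond 3 |J1
bond 4 |J1
bond 5 |J1

#0 →J1  (source Se1 imposes e)
#3 →J1  (source Se2 imposes e)
#1 →J1  (C1 integral (e out))
#2 →I1  (I1 outputs flow p/I1)
#4 →J1  (J1 flow already set via bond 2)
#5 →J1  (common-f at J1 fixed by 2)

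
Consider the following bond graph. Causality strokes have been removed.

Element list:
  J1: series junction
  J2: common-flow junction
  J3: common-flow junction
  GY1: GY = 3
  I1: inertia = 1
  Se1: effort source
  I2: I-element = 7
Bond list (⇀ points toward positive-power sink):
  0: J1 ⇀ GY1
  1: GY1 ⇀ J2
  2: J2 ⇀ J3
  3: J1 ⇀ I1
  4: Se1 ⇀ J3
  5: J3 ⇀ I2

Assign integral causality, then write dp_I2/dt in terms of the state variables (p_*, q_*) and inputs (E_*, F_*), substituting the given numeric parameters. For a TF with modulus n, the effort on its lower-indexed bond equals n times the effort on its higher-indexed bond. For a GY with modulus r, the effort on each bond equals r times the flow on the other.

dp_I2/dt = E_Se1 + 3*p_I1

#4 stroke→J3  (Se1 (Se) sets effort on bond)
#3 stroke→I1  (I1 integral (f out))
#0 stroke→J1  (common-f at J1 fixed by 3)
#1 stroke→J2  (GY1 both-in/both-out from 0)
#2 stroke→J3  (J2: last free bond brings flow in)
#5 stroke→I2  (J3 needs exactly one f-in)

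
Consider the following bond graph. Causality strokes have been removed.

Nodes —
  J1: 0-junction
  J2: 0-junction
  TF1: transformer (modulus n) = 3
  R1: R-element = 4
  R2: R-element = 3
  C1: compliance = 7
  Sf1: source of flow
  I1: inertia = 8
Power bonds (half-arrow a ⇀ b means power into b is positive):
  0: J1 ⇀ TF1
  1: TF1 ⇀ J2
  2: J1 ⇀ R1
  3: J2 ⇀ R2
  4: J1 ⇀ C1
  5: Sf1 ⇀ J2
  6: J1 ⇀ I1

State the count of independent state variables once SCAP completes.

β5 stroke at Sf1  (Sf1 (Sf) sets flow on bond)
β4 stroke at J1  (C1 integral (e out))
β0 stroke at TF1  (J1 effort already set via bond 4)
β2 stroke at R1  (0-jn J1 has e-setter on 4)
β6 stroke at I1  (J1 effort already set via bond 4)
β1 stroke at J2  (TF TF1: opposite of bond 0)
β3 stroke at R2  (0-jn J2 has e-setter on 1)

2  (C1, I1 all integral)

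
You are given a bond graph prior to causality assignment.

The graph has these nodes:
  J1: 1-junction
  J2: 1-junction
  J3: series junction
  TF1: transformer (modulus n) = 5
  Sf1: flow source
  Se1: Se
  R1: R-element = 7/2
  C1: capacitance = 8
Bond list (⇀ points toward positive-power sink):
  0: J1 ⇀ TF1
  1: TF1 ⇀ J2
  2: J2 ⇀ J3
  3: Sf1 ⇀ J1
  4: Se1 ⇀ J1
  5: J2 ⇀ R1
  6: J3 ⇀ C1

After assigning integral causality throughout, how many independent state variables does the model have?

bond 3 |Sf1  (Sf1: flow source, stroke at near end)
bond 4 |J1  (Se1 fixes effort; stroke away)
bond 0 |J1  (J1: bond 3 brought flow, rest push out)
bond 1 |TF1  (TF TF1: opposite of bond 0)
bond 2 |J2  (J2 flow already set via bond 1)
bond 5 |J2  (J2: bond 1 brought flow, rest push out)
bond 6 |J3  (1-jn J3 has f-setter on 2)

1  (C1 all integral)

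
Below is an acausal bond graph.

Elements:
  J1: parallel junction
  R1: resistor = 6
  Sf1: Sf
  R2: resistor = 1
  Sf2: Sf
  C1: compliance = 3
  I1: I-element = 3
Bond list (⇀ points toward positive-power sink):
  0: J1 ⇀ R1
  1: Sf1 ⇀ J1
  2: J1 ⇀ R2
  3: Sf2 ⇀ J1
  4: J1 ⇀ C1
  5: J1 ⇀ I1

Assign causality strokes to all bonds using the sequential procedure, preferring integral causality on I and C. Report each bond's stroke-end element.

β0 stroke→R1
β1 stroke→Sf1
β2 stroke→R2
β3 stroke→Sf2
β4 stroke→J1
β5 stroke→I1

b1 stroke→Sf1  (source Sf1 imposes f)
b3 stroke→Sf2  (source Sf2 imposes f)
b4 stroke→J1  (C1 outputs effort q/C1)
b0 stroke→R1  (J1 effort already set via bond 4)
b2 stroke→R2  (common-e at J1 fixed by 4)
b5 stroke→I1  (J1 effort already set via bond 4)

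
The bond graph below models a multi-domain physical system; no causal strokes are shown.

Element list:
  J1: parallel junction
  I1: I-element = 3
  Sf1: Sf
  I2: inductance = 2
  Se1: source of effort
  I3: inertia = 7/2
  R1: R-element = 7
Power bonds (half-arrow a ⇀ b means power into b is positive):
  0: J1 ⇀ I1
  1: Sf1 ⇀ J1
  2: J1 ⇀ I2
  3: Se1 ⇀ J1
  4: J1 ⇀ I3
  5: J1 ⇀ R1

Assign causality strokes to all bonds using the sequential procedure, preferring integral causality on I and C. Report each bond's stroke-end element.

bond 0 |I1
bond 1 |Sf1
bond 2 |I2
bond 3 |J1
bond 4 |I3
bond 5 |R1

#1 stroke→Sf1  (Sf1 fixes flow; stroke at Sf1)
#3 stroke→J1  (Se1 fixes effort; stroke away)
#0 stroke→I1  (0-jn J1 has e-setter on 3)
#2 stroke→I2  (J1 effort already set via bond 3)
#4 stroke→I3  (common-e at J1 fixed by 3)
#5 stroke→R1  (0-jn J1 has e-setter on 3)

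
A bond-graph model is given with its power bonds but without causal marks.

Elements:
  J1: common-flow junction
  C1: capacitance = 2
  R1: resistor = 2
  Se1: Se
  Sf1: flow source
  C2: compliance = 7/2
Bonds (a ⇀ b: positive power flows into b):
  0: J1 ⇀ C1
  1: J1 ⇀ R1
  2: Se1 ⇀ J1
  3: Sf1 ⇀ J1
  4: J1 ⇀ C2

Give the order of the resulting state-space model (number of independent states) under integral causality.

2  (C1, C2 all integral)

bond 2 stroke→J1  (Se1 fixes effort; stroke away)
bond 3 stroke→Sf1  (source Sf1 imposes f)
bond 0 stroke→J1  (common-f at J1 fixed by 3)
bond 1 stroke→J1  (J1 flow already set via bond 3)
bond 4 stroke→J1  (1-jn J1 has f-setter on 3)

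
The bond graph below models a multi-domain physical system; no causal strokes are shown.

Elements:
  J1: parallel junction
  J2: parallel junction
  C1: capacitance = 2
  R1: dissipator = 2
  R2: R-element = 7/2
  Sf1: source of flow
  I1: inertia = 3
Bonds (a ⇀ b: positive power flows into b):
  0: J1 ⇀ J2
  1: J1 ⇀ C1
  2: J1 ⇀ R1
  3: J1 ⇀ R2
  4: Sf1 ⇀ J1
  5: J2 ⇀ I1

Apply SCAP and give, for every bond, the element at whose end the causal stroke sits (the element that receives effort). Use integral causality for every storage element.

b0 →J2
b1 →J1
b2 →R1
b3 →R2
b4 →Sf1
b5 →I1

β4 |Sf1  (source Sf1 imposes f)
β1 |J1  (C1 integral (e out))
β0 |J2  (J1: bond 1 brought effort, rest push out)
β2 |R1  (common-e at J1 fixed by 1)
β3 |R2  (J1 effort already set via bond 1)
β5 |I1  (J2: bond 0 brought effort, rest push out)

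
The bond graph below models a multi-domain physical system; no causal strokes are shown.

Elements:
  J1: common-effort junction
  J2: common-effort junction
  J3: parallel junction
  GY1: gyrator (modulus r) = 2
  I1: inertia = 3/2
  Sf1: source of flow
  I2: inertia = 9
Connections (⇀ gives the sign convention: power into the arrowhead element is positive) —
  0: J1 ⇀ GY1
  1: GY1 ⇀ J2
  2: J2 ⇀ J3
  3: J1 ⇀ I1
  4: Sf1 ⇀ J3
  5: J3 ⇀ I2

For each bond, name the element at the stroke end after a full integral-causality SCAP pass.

#4 stroke at Sf1  (Sf1 fixes flow; stroke at Sf1)
#3 stroke at I1  (I1: I, integral causality)
#0 stroke at J1  (J1: last free bond brings effort in)
#1 stroke at J2  (GY1: gyrator matches bond 0)
#2 stroke at J3  (J2 effort already set via bond 1)
#5 stroke at I2  (common-e at J3 fixed by 2)

β0 →J1
β1 →J2
β2 →J3
β3 →I1
β4 →Sf1
β5 →I2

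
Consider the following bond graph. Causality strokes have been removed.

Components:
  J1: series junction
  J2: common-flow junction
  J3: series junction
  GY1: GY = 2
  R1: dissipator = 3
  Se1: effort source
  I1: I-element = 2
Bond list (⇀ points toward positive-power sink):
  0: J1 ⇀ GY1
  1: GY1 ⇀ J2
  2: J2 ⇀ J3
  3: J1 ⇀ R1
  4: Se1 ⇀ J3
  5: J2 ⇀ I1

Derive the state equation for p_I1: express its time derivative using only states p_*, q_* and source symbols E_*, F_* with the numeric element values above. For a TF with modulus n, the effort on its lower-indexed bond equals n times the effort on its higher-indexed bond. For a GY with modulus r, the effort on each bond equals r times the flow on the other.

dp_I1/dt = E_Se1 - 2*p_I1/3

#4 →J3  (Se1 (Se) sets effort on bond)
#2 →J2  (J3: last free bond brings flow in)
#5 →I1  (prefer integral on I1)
#1 →J2  (J2 flow already set via bond 5)
#0 →J1  (GY GY1: same side as bond 1)
#3 →R1  (closing 1-jn rule on J1)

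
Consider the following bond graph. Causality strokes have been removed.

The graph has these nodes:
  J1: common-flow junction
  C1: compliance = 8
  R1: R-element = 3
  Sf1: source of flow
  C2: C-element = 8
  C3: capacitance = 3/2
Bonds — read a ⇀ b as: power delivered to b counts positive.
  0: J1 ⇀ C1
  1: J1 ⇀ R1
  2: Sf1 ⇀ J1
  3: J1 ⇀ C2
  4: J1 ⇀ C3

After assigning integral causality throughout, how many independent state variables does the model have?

3  (C1, C2, C3 all integral)

#2 stroke at Sf1  (Sf1 fixes flow; stroke at Sf1)
#0 stroke at J1  (common-f at J1 fixed by 2)
#1 stroke at J1  (1-jn J1 has f-setter on 2)
#3 stroke at J1  (J1 flow already set via bond 2)
#4 stroke at J1  (common-f at J1 fixed by 2)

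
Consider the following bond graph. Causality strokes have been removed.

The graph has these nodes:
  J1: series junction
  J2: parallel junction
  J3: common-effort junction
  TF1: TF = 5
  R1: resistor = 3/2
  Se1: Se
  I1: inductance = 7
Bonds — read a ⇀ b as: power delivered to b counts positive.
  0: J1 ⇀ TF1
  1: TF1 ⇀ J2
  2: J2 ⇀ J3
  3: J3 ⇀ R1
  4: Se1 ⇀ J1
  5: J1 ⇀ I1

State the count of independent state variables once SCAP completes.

b4 stroke→J1  (source Se1 imposes e)
b5 stroke→I1  (prefer integral on I1)
b0 stroke→J1  (J1 flow already set via bond 5)
b1 stroke→TF1  (through TF1, causality passes straight; one stroke at TF1)
b2 stroke→J2  (closing 0-jn rule on J2)
b3 stroke→J3  (J3 needs exactly one e-in)

1  (I1 all integral)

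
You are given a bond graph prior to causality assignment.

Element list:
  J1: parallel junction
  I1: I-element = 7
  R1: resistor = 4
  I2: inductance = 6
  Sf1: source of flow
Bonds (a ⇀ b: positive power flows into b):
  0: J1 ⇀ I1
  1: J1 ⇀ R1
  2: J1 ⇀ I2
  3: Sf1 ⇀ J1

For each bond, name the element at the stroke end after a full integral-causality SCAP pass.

b3 stroke at Sf1  (Sf1 fixes flow; stroke at Sf1)
b0 stroke at I1  (I1: I, integral causality)
b2 stroke at I2  (I2: I, integral causality)
b1 stroke at J1  (J1: last free bond brings effort in)

bond 0 →I1
bond 1 →J1
bond 2 →I2
bond 3 →Sf1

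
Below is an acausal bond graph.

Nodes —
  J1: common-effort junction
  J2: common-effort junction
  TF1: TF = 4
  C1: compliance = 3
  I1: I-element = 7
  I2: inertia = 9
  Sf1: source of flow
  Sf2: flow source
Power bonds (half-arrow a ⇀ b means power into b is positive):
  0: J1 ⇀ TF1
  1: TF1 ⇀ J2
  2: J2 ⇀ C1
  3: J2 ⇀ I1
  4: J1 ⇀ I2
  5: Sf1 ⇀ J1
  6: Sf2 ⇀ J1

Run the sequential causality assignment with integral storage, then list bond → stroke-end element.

bond 5 →Sf1  (Sf1: flow source, stroke at near end)
bond 6 →Sf2  (Sf2: flow source, stroke at near end)
bond 2 →J2  (C1: C, integral causality)
bond 1 →TF1  (common-e at J2 fixed by 2)
bond 3 →I1  (common-e at J2 fixed by 2)
bond 0 →J1  (through TF1, causality passes straight; one stroke at TF1)
bond 4 →I2  (common-e at J1 fixed by 0)

β0 →J1
β1 →TF1
β2 →J2
β3 →I1
β4 →I2
β5 →Sf1
β6 →Sf2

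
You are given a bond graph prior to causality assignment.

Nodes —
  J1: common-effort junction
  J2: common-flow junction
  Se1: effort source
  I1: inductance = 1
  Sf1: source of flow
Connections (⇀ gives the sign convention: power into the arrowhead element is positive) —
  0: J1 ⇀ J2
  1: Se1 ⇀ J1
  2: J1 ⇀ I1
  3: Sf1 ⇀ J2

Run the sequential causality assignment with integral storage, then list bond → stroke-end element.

b0 →J2
b1 →J1
b2 →I1
b3 →Sf1

bond 1 stroke→J1  (Se1: effort source, stroke at far end)
bond 3 stroke→Sf1  (Sf1 fixes flow; stroke at Sf1)
bond 0 stroke→J2  (common-e at J1 fixed by 1)
bond 2 stroke→I1  (J1: bond 1 brought effort, rest push out)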